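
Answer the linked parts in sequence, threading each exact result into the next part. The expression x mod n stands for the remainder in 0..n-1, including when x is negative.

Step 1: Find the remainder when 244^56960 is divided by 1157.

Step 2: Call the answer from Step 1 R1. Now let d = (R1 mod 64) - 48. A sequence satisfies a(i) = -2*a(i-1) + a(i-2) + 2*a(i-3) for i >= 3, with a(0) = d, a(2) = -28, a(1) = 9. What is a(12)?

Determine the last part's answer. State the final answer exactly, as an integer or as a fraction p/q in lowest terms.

Step 1: squarings mod 1157: 244^1=244, 244^2=529, 244^4=1004, 244^8=269, 244^16=627, 244^32=906, 244^64=523, 244^128=477, 244^256=757, 244^512=334, 244^1024=484, 244^2048=542, 244^4096=1043, 244^8192=269, 244^16384=627, 244^32768=906; 244^56960 = 244^128 * 244^512 * 244^1024 * 244^2048 * 244^4096 * 244^16384 * 244^32768 = 542 (mod 1157); answer 542
Step 2: R1 = 542; d = -18; a(3) = -2*(-28) + 1*(9) + 2*(-18) = 29; iterating: a(3)=29, a(4)=-68, a(5)=109, a(6)=-228, a(7)=429, a(8)=-868, a(9)=1709, a(10)=-3428, a(11)=6829, a(12)=-13668; answer -13668

-13668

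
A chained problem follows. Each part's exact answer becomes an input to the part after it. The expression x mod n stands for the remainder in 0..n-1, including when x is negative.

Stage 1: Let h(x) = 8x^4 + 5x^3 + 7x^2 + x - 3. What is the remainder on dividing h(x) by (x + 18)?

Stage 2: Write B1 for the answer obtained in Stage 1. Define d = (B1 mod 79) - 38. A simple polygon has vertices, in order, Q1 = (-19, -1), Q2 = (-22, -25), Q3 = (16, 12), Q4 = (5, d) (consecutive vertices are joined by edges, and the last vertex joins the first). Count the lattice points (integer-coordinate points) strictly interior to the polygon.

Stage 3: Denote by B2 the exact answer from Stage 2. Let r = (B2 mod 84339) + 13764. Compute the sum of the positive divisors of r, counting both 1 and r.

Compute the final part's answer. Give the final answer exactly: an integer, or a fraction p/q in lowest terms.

30720

Stage 1: remainder = value at the root: 8*(-18)^4 + 5*(-18)^3 + 7*(-18)^2 + 1*(-18)^1 - 3 = (839808) + (-29160) + (2268) + (-18) + (-3) = 812895; answer 812895
Stage 2: B1 = 812895; d = 26; cross terms: (-19*-25 - -22*-1)=453, (-22*12 - 16*-25)=136, (16*26 - 5*12)=356, (5*-1 - -19*26)=489; twice the area = |1434| = 1434; area = 717; boundary points = 3 + 1 + 1 + 3 = 8; strictly interior points = area - boundary/2 + 1 = 714; answer 714
Stage 3: B2 = 714; r = 14478; 14478 = 2 * 3 * 19 * 127; sigma = (1 + 2) * (1 + 3) * (1 + 19) * (1 + 127) = 3 * 4 * 20 * 128 = 30720; answer 30720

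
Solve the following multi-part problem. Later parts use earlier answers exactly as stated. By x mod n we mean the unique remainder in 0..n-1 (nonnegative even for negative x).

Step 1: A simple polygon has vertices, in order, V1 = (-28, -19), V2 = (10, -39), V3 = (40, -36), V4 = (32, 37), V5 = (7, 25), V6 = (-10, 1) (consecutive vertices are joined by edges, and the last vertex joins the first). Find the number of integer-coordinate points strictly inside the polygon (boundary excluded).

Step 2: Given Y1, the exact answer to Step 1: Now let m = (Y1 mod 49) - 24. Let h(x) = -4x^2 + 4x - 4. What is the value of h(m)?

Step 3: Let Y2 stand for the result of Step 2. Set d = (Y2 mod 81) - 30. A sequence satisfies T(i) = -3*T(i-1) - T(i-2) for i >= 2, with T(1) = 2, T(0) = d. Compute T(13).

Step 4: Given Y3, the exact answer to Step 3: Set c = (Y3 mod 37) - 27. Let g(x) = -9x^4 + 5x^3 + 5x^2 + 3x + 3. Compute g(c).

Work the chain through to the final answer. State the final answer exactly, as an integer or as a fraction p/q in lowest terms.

Step 1: cross terms: (-28*-39 - 10*-19)=1282, (10*-36 - 40*-39)=1200, (40*37 - 32*-36)=2632, (32*25 - 7*37)=541, (7*1 - -10*25)=257, (-10*-19 - -28*1)=218; twice the area = |6130| = 6130; area = 3065; boundary points = 2 + 3 + 1 + 1 + 1 + 2 = 10; strictly interior points = area - boundary/2 + 1 = 3061; answer 3061
Step 2: Y1 = 3061; m = -1; -4*(-1)^2 + 4*(-1)^1 - 4 = (-4) + (-4) + (-4) = -12; answer -12
Step 3: Y2 = -12; d = 39; T(2) = -3*(2) - 1*(39) = -45; iterating: T(2)=-45, T(3)=133, T(4)=-354, T(5)=929, T(6)=-2433, T(7)=6370, T(8)=-16677, T(9)=43661, T(10)=-114306, T(11)=299257, T(12)=-783465, T(13)=2051138; answer 2051138
Step 4: Y3 = 2051138; c = -21; -9*(-21)^4 + 5*(-21)^3 + 5*(-21)^2 + 3*(-21)^1 + 3 = (-1750329) + (-46305) + (2205) + (-63) + (3) = -1794489; answer -1794489

-1794489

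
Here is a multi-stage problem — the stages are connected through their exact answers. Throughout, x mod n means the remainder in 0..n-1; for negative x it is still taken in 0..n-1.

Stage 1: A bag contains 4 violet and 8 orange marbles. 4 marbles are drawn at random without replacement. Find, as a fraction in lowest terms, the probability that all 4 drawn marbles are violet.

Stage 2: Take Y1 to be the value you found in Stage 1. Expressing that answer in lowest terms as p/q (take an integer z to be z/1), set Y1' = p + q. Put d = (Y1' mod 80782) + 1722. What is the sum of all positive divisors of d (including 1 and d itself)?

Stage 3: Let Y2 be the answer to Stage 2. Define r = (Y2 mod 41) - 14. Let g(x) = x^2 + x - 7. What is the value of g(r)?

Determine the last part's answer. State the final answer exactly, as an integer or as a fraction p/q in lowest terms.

13

Stage 1: total draws C(12,4) = 495; favorable C(4,4) = 1; P = 1/495; answer 1/495
Stage 2: Y1 = 1/495; threaded value p + q = 496; d = 2218; 2218 = 2 * 1109; sigma = (1 + 2) * (1 + 1109) = 3 * 1110 = 3330; answer 3330
Stage 3: Y2 = 3330; r = -5; 1*(-5)^2 + 1*(-5)^1 - 7 = (25) + (-5) + (-7) = 13; answer 13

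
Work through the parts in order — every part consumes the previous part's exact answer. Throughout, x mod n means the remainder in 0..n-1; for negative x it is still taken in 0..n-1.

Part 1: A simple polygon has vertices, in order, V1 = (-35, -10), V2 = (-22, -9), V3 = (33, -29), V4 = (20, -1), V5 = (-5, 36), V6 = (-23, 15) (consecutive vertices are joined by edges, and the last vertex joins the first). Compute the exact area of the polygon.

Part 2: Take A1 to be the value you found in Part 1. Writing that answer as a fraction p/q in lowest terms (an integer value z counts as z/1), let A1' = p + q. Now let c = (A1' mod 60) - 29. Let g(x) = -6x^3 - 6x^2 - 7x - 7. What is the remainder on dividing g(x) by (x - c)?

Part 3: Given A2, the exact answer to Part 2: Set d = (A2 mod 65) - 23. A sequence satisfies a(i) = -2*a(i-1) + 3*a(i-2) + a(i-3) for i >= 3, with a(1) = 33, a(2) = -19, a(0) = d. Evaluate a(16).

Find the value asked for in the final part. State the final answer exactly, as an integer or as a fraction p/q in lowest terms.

-146459491

Part 1: cross terms: (-35*-9 - -22*-10)=95, (-22*-29 - 33*-9)=935, (33*-1 - 20*-29)=547, (20*36 - -5*-1)=715, (-5*15 - -23*36)=753, (-23*-10 - -35*15)=755; twice the area = |3800| = 3800; area = 1900; answer 1900
Part 2: A1 = 1900; threaded value p + q = 1901; c = 12; remainder = value at the root: -6*(12)^3 - 6*(12)^2 - 7*(12)^1 - 7 = (-10368) + (-864) + (-84) + (-7) = -11323; answer -11323
Part 3: A2 = -11323; d = 29; a(3) = -2*(-19) + 3*(33) + 1*(29) = 166; iterating: a(3)=166, a(4)=-356, a(5)=1191, a(6)=-3284, a(7)=9785, a(8)=-28231, a(9)=82533, a(10)=-239974, a(11)=699316, a(12)=-2036021, a(13)=5930016, a(14)=-17268779, a(15)=50291585, a(16)=-146459491; answer -146459491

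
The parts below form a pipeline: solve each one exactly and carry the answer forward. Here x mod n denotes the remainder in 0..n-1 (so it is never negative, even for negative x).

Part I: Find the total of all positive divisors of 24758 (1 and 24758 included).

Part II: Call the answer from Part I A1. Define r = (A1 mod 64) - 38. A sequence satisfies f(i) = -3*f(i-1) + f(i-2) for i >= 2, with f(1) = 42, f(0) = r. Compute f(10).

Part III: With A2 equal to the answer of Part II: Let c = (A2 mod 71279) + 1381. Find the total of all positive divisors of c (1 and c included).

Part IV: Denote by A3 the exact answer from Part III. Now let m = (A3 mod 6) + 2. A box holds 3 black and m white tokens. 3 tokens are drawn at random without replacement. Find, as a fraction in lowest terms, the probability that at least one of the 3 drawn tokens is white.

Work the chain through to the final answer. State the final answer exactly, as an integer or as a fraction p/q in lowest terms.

9/10

Part I: 24758 = 2 * 12379; sigma = (1 + 2) * (1 + 12379) = 3 * 12380 = 37140; answer 37140
Part II: A1 = 37140; r = -18; f(2) = -3*(42) + 1*(-18) = -144; iterating: f(2)=-144, f(3)=474, f(4)=-1566, f(5)=5172, f(6)=-17082, f(7)=56418, f(8)=-186336, f(9)=615426, f(10)=-2032614; answer -2032614
Part III: A2 = -2032614; c = 35858; 35858 = 2 * 17929; sigma = (1 + 2) * (1 + 17929) = 3 * 17930 = 53790; answer 53790
Part IV: A3 = 53790; m = 2; total draws C(5,3) = 10; complement C(3,3) = 1; favorable 10 - 1 = 9; P = 9/10; answer 9/10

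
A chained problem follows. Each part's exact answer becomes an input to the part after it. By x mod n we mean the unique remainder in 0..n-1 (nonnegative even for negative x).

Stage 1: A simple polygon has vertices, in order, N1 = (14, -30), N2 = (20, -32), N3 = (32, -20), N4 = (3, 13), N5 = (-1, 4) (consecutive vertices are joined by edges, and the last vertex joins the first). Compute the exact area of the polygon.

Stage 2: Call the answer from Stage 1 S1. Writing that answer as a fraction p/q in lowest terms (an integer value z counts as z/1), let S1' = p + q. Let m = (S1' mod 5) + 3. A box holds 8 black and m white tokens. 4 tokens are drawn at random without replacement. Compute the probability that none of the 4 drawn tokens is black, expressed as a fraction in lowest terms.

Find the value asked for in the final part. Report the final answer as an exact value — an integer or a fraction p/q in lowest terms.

15/1001

Stage 1: cross terms: (14*-32 - 20*-30)=152, (20*-20 - 32*-32)=624, (32*13 - 3*-20)=476, (3*4 - -1*13)=25, (-1*-30 - 14*4)=-26; twice the area = |1251| = 1251; area = 1251/2; answer 1251/2
Stage 2: S1 = 1251/2; threaded value p + q = 1253; m = 6; total draws C(14,4) = 1001; favorable C(6,4) = 15; P = 15/1001; answer 15/1001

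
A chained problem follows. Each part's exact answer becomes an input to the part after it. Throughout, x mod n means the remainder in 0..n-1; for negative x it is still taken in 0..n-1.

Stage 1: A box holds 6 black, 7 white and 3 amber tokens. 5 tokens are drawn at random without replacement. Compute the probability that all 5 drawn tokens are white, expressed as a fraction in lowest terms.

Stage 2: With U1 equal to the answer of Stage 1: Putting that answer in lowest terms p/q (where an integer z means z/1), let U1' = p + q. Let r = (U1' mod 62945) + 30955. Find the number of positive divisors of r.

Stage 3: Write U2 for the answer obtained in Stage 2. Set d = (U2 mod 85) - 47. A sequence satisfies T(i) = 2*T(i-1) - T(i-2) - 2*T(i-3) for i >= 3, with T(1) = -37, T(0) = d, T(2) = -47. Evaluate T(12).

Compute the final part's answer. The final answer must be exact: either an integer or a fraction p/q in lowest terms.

Stage 1: total draws C(16,5) = 4368; favorable C(7,5) = 21; P = 1/208; answer 1/208
Stage 2: U1 = 1/208; threaded value p + q = 209; r = 31164; 31164 = 2^2 * 3 * 7^2 * 53; number of divisors = (2+1) * (1+1) * (2+1) * (1+1) = 36; answer 36
Stage 3: U2 = 36; d = -11; T(3) = 2*(-47) - 1*(-37) - 2*(-11) = -35; iterating: T(3)=-35, T(4)=51, T(5)=231, T(6)=481, T(7)=629, T(8)=315, T(9)=-961, T(10)=-3495, T(11)=-6659, T(12)=-7901; answer -7901

-7901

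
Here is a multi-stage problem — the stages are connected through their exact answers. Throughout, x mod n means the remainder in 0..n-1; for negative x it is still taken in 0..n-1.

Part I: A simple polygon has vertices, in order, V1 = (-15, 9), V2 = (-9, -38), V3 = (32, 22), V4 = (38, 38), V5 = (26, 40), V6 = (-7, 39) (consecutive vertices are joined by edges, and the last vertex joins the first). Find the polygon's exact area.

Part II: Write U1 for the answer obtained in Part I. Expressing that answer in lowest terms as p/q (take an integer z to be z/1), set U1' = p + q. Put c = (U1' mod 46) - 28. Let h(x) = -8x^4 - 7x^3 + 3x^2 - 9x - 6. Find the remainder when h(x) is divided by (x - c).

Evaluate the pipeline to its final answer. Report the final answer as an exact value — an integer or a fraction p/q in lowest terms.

-27

Part I: cross terms: (-15*-38 - -9*9)=651, (-9*22 - 32*-38)=1018, (32*38 - 38*22)=380, (38*40 - 26*38)=532, (26*39 - -7*40)=1294, (-7*9 - -15*39)=522; twice the area = |4397| = 4397; area = 4397/2; answer 4397/2
Part II: U1 = 4397/2; threaded value p + q = 4399; c = 1; remainder = value at the root: -8*(1)^4 - 7*(1)^3 + 3*(1)^2 - 9*(1)^1 - 6 = (-8) + (-7) + (3) + (-9) + (-6) = -27; answer -27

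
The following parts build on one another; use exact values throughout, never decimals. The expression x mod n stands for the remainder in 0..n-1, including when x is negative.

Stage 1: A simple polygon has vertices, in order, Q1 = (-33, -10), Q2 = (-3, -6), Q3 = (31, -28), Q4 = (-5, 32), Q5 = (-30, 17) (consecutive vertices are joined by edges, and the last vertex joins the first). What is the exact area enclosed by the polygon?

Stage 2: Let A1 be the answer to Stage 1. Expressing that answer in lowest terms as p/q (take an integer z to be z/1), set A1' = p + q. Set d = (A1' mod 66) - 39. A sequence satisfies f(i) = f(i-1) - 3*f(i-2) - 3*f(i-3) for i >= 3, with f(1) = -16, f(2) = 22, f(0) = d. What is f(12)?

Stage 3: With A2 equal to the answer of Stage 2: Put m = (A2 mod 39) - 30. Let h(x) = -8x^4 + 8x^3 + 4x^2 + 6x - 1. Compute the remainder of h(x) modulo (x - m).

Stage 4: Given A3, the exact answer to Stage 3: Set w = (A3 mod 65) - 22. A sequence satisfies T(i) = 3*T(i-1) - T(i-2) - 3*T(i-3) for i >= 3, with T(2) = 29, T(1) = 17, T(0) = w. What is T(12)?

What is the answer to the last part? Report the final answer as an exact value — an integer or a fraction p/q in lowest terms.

-29393

Stage 1: cross terms: (-33*-6 - -3*-10)=168, (-3*-28 - 31*-6)=270, (31*32 - -5*-28)=852, (-5*17 - -30*32)=875, (-30*-10 - -33*17)=861; twice the area = |3026| = 3026; area = 1513; answer 1513
Stage 2: A1 = 1513; threaded value p + q = 1514; d = 23; f(3) = 1*(22) - 3*(-16) - 3*(23) = 1; iterating: f(3)=1, f(4)=-17, f(5)=-86, f(6)=-38, f(7)=271, f(8)=643, f(9)=-56, f(10)=-2798, f(11)=-4559, f(12)=4003; answer 4003
Stage 3: A2 = 4003; m = -5; remainder = value at the root: -8*(-5)^4 + 8*(-5)^3 + 4*(-5)^2 + 6*(-5)^1 - 1 = (-5000) + (-1000) + (100) + (-30) + (-1) = -5931; answer -5931
Stage 4: A3 = -5931; w = 27; T(3) = 3*(29) - 1*(17) - 3*(27) = -11; iterating: T(3)=-11, T(4)=-113, T(5)=-415, T(6)=-1099, T(7)=-2543, T(8)=-5285, T(9)=-10015, T(10)=-17131, T(11)=-25523, T(12)=-29393; answer -29393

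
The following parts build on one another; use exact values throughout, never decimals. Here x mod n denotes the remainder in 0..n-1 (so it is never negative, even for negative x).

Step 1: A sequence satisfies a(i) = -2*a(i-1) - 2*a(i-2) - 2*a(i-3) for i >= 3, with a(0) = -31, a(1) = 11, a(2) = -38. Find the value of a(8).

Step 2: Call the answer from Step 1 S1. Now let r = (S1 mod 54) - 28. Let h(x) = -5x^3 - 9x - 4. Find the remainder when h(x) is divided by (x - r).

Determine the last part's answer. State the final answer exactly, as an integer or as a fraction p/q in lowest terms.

Step 1: a(3) = -2*(-38) - 2*(11) - 2*(-31) = 116; iterating: a(3)=116, a(4)=-178, a(5)=200, a(6)=-276, a(7)=508, a(8)=-864; answer -864
Step 2: S1 = -864; r = -28; remainder = value at the root: -5*(-28)^3 - 9*(-28)^1 - 4 = (109760) + (252) + (-4) = 110008; answer 110008

110008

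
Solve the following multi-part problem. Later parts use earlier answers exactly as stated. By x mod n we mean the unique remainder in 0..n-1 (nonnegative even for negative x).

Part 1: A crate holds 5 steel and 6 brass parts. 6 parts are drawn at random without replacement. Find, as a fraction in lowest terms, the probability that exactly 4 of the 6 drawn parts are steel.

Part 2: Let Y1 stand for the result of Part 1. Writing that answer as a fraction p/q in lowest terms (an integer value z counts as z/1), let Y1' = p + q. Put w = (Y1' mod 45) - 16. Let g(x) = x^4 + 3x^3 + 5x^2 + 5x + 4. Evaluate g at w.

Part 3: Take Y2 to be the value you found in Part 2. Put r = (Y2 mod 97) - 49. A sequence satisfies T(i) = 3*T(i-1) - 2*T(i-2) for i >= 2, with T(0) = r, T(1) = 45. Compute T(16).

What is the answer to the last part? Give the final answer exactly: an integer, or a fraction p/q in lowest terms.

3080143

Part 1: total draws C(11,6) = 462; favorable C(5,4)*C(6,2) = 75; P = 25/154; answer 25/154
Part 2: Y1 = 25/154; threaded value p + q = 179; w = 28; 1*(28)^4 + 3*(28)^3 + 5*(28)^2 + 5*(28)^1 + 4 = (614656) + (65856) + (3920) + (140) + (4) = 684576; answer 684576
Part 3: Y2 = 684576; r = -2; T(2) = 3*(45) - 2*(-2) = 139; iterating: T(2)=139, T(3)=327, T(4)=703, T(5)=1455, T(6)=2959, T(7)=5967, T(8)=11983, T(9)=24015, T(10)=48079, T(11)=96207, T(12)=192463, T(13)=384975, T(14)=769999, T(15)=1540047, T(16)=3080143; answer 3080143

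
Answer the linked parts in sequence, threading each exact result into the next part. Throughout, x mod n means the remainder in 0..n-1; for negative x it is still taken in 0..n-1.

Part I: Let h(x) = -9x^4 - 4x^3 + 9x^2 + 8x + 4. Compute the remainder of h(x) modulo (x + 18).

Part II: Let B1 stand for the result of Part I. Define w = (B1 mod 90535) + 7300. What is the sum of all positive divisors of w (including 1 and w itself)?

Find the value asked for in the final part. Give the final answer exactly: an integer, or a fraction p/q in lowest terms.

101412

Part I: remainder = value at the root: -9*(-18)^4 - 4*(-18)^3 + 9*(-18)^2 + 8*(-18)^1 + 4 = (-944784) + (23328) + (2916) + (-144) + (4) = -918680; answer -918680
Part II: B1 = -918680; w = 84505; 84505 = 5 * 16901; sigma = (1 + 5) * (1 + 16901) = 6 * 16902 = 101412; answer 101412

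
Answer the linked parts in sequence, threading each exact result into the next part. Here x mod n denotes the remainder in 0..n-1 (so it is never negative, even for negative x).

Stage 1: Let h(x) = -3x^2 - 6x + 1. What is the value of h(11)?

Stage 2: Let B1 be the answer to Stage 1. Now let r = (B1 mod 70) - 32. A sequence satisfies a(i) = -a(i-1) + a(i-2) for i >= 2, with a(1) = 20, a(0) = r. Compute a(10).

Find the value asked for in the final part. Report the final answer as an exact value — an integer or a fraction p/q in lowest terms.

Stage 1: -3*(11)^2 - 6*(11)^1 + 1 = (-363) + (-66) + (1) = -428; answer -428
Stage 2: B1 = -428; r = 30; a(2) = -1*(20) + 1*(30) = 10; iterating: a(2)=10, a(3)=10, a(4)=0, a(5)=10, a(6)=-10, a(7)=20, a(8)=-30, a(9)=50, a(10)=-80; answer -80

-80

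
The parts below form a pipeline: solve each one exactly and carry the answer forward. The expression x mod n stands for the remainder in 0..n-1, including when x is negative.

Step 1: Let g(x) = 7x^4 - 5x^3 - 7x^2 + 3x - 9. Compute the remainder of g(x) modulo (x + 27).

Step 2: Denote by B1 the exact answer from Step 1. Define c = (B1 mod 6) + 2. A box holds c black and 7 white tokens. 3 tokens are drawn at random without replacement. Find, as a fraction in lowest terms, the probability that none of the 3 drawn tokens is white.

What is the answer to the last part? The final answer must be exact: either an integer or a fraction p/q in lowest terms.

1/22

Step 1: remainder = value at the root: 7*(-27)^4 - 5*(-27)^3 - 7*(-27)^2 + 3*(-27)^1 - 9 = (3720087) + (98415) + (-5103) + (-81) + (-9) = 3813309; answer 3813309
Step 2: B1 = 3813309; c = 5; total draws C(12,3) = 220; favorable C(5,3) = 10; P = 1/22; answer 1/22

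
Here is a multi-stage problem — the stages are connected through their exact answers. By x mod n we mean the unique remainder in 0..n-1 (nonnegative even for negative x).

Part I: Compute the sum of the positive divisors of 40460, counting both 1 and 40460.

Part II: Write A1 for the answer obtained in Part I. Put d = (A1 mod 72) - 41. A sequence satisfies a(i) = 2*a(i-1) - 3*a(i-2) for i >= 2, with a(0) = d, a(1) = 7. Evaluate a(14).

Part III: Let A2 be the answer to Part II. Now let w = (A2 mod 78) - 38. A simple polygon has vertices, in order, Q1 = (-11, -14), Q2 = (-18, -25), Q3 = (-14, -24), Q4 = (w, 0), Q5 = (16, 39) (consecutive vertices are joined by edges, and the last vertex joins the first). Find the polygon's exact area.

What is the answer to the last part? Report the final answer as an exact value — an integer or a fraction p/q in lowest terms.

Part I: 40460 = 2^2 * 5 * 7 * 17^2; sigma = (1 + 2 + 4) * (1 + 5) * (1 + 7) * (1 + 17 + 289) = 7 * 6 * 8 * 307 = 103152; answer 103152
Part II: A1 = 103152; d = 7; a(2) = 2*(7) - 3*(7) = -7; iterating: a(2)=-7, a(3)=-35, a(4)=-49, a(5)=7, a(6)=161, a(7)=301, a(8)=119, a(9)=-665, a(10)=-1687, a(11)=-1379, a(12)=2303, a(13)=8743, a(14)=10577; answer 10577
Part III: A2 = 10577; w = 9; cross terms: (-11*-25 - -18*-14)=23, (-18*-24 - -14*-25)=82, (-14*0 - 9*-24)=216, (9*39 - 16*0)=351, (16*-14 - -11*39)=205; twice the area = |877| = 877; area = 877/2; answer 877/2

877/2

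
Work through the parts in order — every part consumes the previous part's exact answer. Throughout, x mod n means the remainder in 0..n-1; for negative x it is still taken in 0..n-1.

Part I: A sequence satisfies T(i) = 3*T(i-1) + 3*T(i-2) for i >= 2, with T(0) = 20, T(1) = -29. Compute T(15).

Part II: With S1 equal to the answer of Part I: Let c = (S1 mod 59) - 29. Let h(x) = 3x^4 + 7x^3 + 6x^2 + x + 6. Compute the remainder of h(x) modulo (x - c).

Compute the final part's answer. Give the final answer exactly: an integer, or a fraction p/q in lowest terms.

Part I: T(2) = 3*(-29) + 3*(20) = -27; iterating: T(2)=-27, T(3)=-168, T(4)=-585, T(5)=-2259, T(6)=-8532, T(7)=-32373, T(8)=-122715, T(9)=-465264, T(10)=-1763937, T(11)=-6687603, T(12)=-25354620, T(13)=-96126669, T(14)=-364443867, T(15)=-1381711608; answer -1381711608
Part II: S1 = -1381711608; c = -18; remainder = value at the root: 3*(-18)^4 + 7*(-18)^3 + 6*(-18)^2 + 1*(-18)^1 + 6 = (314928) + (-40824) + (1944) + (-18) + (6) = 276036; answer 276036

276036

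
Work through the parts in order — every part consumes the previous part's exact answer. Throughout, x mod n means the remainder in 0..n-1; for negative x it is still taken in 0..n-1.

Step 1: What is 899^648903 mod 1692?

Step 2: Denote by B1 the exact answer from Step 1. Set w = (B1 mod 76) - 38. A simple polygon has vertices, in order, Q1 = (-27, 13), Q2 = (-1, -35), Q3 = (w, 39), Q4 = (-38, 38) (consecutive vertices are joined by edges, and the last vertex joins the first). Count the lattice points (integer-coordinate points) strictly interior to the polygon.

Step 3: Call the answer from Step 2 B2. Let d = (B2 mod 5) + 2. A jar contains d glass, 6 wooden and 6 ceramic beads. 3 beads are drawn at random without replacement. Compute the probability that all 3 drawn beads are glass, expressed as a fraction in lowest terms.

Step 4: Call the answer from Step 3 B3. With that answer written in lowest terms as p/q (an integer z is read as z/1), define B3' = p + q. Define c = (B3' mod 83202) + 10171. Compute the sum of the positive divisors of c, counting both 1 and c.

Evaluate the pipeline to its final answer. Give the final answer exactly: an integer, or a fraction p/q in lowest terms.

19350

Step 1: squarings mod 1692: 899^1=899, 899^2=1117, 899^4=685, 899^8=541, 899^16=1657, 899^32=1225, 899^64=1513, 899^128=1585, 899^256=1297, 899^512=361, 899^1024=37, 899^2048=1369, 899^4096=1117, 899^8192=685, 899^16384=541, 899^32768=1657, 899^65536=1225, 899^131072=1513, 899^262144=1585, 899^524288=1297; 899^648903 = 899^1 * 899^2 * 899^4 * 899^64 * 899^128 * 899^512 * 899^1024 * 899^8192 * 899^16384 * 899^32768 * 899^65536 * 899^524288 = 215 (mod 1692); answer 215
Step 2: B1 = 215; w = 25; cross terms: (-27*-35 - -1*13)=958, (-1*39 - 25*-35)=836, (25*38 - -38*39)=2432, (-38*13 - -27*38)=532; twice the area = |4758| = 4758; area = 2379; boundary points = 2 + 2 + 1 + 1 = 6; strictly interior points = area - boundary/2 + 1 = 2377; answer 2377
Step 3: B2 = 2377; d = 4; total draws C(16,3) = 560; favorable C(4,3) = 4; P = 1/140; answer 1/140
Step 4: B3 = 1/140; threaded value p + q = 141; c = 10312; 10312 = 2^3 * 1289; sigma = (1 + 2 + 4 + 8) * (1 + 1289) = 15 * 1290 = 19350; answer 19350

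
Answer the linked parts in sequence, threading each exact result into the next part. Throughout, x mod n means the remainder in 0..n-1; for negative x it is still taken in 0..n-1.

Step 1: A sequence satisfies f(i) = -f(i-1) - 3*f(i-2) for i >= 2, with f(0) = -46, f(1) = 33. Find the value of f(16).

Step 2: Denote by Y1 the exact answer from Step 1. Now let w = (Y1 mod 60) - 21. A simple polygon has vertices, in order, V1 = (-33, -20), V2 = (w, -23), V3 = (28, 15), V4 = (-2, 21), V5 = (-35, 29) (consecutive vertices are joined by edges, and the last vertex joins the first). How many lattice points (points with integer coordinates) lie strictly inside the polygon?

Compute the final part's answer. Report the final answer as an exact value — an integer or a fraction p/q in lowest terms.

Step 1: f(2) = -1*(33) - 3*(-46) = 105; iterating: f(2)=105, f(3)=-204, f(4)=-111, f(5)=723, f(6)=-390, f(7)=-1779, f(8)=2949, f(9)=2388, f(10)=-11235, f(11)=4071, f(12)=29634, f(13)=-41847, f(14)=-47055, f(15)=172596, f(16)=-31431; answer -31431
Step 2: Y1 = -31431; w = -12; cross terms: (-33*-23 - -12*-20)=519, (-12*15 - 28*-23)=464, (28*21 - -2*15)=618, (-2*29 - -35*21)=677, (-35*-20 - -33*29)=1657; twice the area = |3935| = 3935; area = 3935/2; boundary points = 3 + 2 + 6 + 1 + 1 = 13; strictly interior points = area - boundary/2 + 1 = 1962; answer 1962

1962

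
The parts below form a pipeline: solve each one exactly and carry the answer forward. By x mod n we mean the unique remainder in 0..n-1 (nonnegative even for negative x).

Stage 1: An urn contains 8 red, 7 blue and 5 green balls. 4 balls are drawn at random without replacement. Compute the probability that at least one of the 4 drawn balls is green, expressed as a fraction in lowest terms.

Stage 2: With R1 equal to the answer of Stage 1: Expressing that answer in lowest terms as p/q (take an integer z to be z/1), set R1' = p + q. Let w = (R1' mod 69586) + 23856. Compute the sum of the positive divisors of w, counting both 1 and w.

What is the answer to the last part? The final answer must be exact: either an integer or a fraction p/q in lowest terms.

Stage 1: total draws C(20,4) = 4845; complement C(15,4) = 1365; favorable 4845 - 1365 = 3480; P = 232/323; answer 232/323
Stage 2: R1 = 232/323; threaded value p + q = 555; w = 24411; 24411 = 3 * 79 * 103; sigma = (1 + 3) * (1 + 79) * (1 + 103) = 4 * 80 * 104 = 33280; answer 33280

33280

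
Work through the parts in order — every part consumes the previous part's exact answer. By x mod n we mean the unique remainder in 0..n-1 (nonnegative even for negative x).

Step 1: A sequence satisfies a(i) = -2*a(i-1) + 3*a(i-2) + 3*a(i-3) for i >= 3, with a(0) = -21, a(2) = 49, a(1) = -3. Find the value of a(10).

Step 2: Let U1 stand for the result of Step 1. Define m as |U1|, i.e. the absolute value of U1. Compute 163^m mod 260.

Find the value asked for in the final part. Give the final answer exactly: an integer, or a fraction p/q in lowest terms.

69

Step 1: a(3) = -2*(49) + 3*(-3) + 3*(-21) = -170; iterating: a(3)=-170, a(4)=478, a(5)=-1319, a(6)=3562, a(7)=-9647, a(8)=26023, a(9)=-70301, a(10)=189730; answer 189730
Step 2: U1 = 189730; m = 189730; squarings mod 260: 163^1=163, 163^2=49, 163^4=61, 163^8=81, 163^16=61, 163^32=81, 163^64=61, 163^128=81, 163^256=61, 163^512=81, 163^1024=61, 163^2048=81, 163^4096=61, 163^8192=81, 163^16384=61, 163^32768=81, 163^65536=61, 163^131072=81; 163^189730 = 163^2 * 163^32 * 163^256 * 163^1024 * 163^8192 * 163^16384 * 163^32768 * 163^131072 = 69 (mod 260); answer 69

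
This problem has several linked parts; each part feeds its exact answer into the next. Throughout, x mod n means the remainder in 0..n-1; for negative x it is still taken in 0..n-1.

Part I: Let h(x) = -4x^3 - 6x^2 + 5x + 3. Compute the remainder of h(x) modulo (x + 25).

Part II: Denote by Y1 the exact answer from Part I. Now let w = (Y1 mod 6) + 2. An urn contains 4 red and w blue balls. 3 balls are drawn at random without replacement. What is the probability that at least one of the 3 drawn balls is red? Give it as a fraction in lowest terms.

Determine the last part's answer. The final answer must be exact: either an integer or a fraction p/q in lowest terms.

13/14

Part I: remainder = value at the root: -4*(-25)^3 - 6*(-25)^2 + 5*(-25)^1 + 3 = (62500) + (-3750) + (-125) + (3) = 58628; answer 58628
Part II: Y1 = 58628; w = 4; total draws C(8,3) = 56; complement C(4,3) = 4; favorable 56 - 4 = 52; P = 13/14; answer 13/14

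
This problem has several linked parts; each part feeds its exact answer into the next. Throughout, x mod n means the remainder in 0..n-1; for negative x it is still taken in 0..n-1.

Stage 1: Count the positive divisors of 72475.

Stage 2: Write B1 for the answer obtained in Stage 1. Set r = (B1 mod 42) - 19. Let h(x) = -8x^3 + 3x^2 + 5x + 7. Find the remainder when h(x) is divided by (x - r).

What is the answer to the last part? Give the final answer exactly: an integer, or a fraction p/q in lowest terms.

Stage 1: 72475 = 5^2 * 13 * 223; number of divisors = (2+1) * (1+1) * (1+1) = 12; answer 12
Stage 2: B1 = 12; r = -7; remainder = value at the root: -8*(-7)^3 + 3*(-7)^2 + 5*(-7)^1 + 7 = (2744) + (147) + (-35) + (7) = 2863; answer 2863

2863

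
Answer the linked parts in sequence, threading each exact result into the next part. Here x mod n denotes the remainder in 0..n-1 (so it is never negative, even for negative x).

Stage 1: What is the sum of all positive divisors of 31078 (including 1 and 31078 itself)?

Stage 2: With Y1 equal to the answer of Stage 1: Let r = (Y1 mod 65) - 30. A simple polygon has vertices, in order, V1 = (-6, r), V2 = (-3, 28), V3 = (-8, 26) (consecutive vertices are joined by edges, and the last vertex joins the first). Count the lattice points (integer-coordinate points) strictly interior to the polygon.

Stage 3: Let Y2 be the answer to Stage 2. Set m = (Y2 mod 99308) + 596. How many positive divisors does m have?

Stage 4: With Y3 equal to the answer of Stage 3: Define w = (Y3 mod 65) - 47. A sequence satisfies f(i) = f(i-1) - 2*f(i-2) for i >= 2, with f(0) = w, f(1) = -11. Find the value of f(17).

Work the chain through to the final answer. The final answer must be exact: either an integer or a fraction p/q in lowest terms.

3529

Stage 1: 31078 = 2 * 41 * 379; sigma = (1 + 2) * (1 + 41) * (1 + 379) = 3 * 42 * 380 = 47880; answer 47880
Stage 2: Y1 = 47880; r = 10; cross terms: (-6*28 - -3*10)=-138, (-3*26 - -8*28)=146, (-8*10 - -6*26)=76; twice the area = |84| = 84; area = 42; boundary points = 3 + 1 + 2 = 6; strictly interior points = area - boundary/2 + 1 = 40; answer 40
Stage 3: Y2 = 40; m = 636; 636 = 2^2 * 3 * 53; number of divisors = (2+1) * (1+1) * (1+1) = 12; answer 12
Stage 4: Y3 = 12; w = -35; f(2) = 1*(-11) - 2*(-35) = 59; iterating: f(2)=59, f(3)=81, f(4)=-37, f(5)=-199, f(6)=-125, f(7)=273, f(8)=523, f(9)=-23, f(10)=-1069, f(11)=-1023, f(12)=1115, f(13)=3161, f(14)=931, f(15)=-5391, f(16)=-7253, f(17)=3529; answer 3529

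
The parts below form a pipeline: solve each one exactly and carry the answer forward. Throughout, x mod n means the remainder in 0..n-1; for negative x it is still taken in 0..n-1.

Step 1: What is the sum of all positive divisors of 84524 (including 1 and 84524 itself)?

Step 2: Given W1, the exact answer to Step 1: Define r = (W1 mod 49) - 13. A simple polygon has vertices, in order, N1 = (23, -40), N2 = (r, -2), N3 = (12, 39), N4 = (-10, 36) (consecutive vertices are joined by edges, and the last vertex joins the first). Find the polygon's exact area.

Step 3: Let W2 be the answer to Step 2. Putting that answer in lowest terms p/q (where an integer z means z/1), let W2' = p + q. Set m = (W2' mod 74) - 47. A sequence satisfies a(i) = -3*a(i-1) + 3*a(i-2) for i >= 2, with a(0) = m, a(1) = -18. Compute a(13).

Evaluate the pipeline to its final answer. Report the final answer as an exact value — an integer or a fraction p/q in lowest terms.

24551262

Step 1: 84524 = 2^2 * 11 * 17 * 113; sigma = (1 + 2 + 4) * (1 + 11) * (1 + 17) * (1 + 113) = 7 * 12 * 18 * 114 = 172368; answer 172368
Step 2: W1 = 172368; r = 22; cross terms: (23*-2 - 22*-40)=834, (22*39 - 12*-2)=882, (12*36 - -10*39)=822, (-10*-40 - 23*36)=-428; twice the area = |2110| = 2110; area = 1055; answer 1055
Step 3: W2 = 1055; threaded value p + q = 1056; m = -27; a(2) = -3*(-18) + 3*(-27) = -27; iterating: a(2)=-27, a(3)=27, a(4)=-162, a(5)=567, a(6)=-2187, a(7)=8262, a(8)=-31347, a(9)=118827, a(10)=-450522, a(11)=1708047, a(12)=-6475707, a(13)=24551262; answer 24551262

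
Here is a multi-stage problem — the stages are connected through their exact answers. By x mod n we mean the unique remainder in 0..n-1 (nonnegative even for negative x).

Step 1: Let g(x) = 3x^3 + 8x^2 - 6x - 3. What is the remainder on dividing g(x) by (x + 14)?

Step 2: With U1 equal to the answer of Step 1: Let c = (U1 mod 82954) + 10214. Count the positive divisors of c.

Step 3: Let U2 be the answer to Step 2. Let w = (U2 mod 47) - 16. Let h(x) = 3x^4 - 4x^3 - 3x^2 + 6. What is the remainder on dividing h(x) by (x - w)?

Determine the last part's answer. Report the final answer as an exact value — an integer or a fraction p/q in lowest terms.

68694

Step 1: remainder = value at the root: 3*(-14)^3 + 8*(-14)^2 - 6*(-14)^1 - 3 = (-8232) + (1568) + (84) + (-3) = -6583; answer -6583
Step 2: U1 = -6583; c = 86585; 86585 = 5 * 17317; number of divisors = (1+1) * (1+1) = 4; answer 4
Step 3: U2 = 4; w = -12; remainder = value at the root: 3*(-12)^4 - 4*(-12)^3 - 3*(-12)^2 + 6 = (62208) + (6912) + (-432) + (6) = 68694; answer 68694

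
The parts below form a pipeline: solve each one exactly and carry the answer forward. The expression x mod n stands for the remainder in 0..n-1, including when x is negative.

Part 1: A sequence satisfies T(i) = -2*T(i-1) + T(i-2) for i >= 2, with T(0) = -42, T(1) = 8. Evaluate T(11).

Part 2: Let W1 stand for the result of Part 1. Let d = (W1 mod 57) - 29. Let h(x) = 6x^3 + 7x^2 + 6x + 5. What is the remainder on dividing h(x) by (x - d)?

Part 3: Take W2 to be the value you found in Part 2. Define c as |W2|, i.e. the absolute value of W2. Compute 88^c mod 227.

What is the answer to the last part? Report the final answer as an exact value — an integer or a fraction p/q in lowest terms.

98

Part 1: T(2) = -2*(8) + 1*(-42) = -58; iterating: T(2)=-58, T(3)=124, T(4)=-306, T(5)=736, T(6)=-1778, T(7)=4292, T(8)=-10362, T(9)=25016, T(10)=-60394, T(11)=145804; answer 145804
Part 2: W1 = 145804; d = 26; remainder = value at the root: 6*(26)^3 + 7*(26)^2 + 6*(26)^1 + 5 = (105456) + (4732) + (156) + (5) = 110349; answer 110349
Part 3: W2 = 110349; c = 110349; squarings mod 227: 88^1=88, 88^2=26, 88^4=222, 88^8=25, 88^16=171, 88^32=185, 88^64=175, 88^128=207, 88^256=173, 88^512=192, 88^1024=90, 88^2048=155, 88^4096=190, 88^8192=7, 88^16384=49, 88^32768=131, 88^65536=136; 88^110349 = 88^1 * 88^4 * 88^8 * 88^256 * 88^512 * 88^1024 * 88^2048 * 88^8192 * 88^32768 * 88^65536 = 98 (mod 227); answer 98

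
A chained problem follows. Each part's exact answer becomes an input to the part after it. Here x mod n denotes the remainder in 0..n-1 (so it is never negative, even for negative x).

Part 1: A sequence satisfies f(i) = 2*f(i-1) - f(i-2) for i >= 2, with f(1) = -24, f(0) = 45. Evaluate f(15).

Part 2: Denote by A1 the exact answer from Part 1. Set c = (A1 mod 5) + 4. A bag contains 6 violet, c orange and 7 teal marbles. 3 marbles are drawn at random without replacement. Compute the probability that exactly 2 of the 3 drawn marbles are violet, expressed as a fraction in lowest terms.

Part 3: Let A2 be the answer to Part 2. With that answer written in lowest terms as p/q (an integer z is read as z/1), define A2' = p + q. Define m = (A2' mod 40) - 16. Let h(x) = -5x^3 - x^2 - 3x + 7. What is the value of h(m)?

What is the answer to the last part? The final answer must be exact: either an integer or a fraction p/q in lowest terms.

Part 1: f(2) = 2*(-24) - 1*(45) = -93; iterating: f(2)=-93, f(3)=-162, f(4)=-231, f(5)=-300, f(6)=-369, f(7)=-438, f(8)=-507, f(9)=-576, f(10)=-645, f(11)=-714, f(12)=-783, f(13)=-852, f(14)=-921, f(15)=-990; answer -990
Part 2: A1 = -990; c = 4; total draws C(17,3) = 680; favorable C(6,2)*C(11,1) = 165; P = 33/136; answer 33/136
Part 3: A2 = 33/136; threaded value p + q = 169; m = -7; -5*(-7)^3 - 1*(-7)^2 - 3*(-7)^1 + 7 = (1715) + (-49) + (21) + (7) = 1694; answer 1694

1694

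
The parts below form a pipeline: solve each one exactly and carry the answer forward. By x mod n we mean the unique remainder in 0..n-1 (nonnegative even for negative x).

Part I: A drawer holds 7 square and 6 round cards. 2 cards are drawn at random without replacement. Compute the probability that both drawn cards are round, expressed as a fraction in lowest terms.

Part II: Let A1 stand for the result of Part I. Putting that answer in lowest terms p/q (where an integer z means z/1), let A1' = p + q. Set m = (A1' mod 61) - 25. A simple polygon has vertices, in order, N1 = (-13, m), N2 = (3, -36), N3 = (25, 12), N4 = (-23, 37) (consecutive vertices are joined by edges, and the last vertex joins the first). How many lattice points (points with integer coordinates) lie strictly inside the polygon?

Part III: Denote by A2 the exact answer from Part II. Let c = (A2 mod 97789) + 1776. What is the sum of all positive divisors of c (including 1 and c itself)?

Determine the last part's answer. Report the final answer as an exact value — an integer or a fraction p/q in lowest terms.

Part I: total draws C(13,2) = 78; favorable C(6,2) = 15; P = 5/26; answer 5/26
Part II: A1 = 5/26; threaded value p + q = 31; m = 6; cross terms: (-13*-36 - 3*6)=450, (3*12 - 25*-36)=936, (25*37 - -23*12)=1201, (-23*6 - -13*37)=343; twice the area = |2930| = 2930; area = 1465; boundary points = 2 + 2 + 1 + 1 = 6; strictly interior points = area - boundary/2 + 1 = 1463; answer 1463
Part III: A2 = 1463; c = 3239; 3239 = 41 * 79; sigma = (1 + 41) * (1 + 79) = 42 * 80 = 3360; answer 3360

3360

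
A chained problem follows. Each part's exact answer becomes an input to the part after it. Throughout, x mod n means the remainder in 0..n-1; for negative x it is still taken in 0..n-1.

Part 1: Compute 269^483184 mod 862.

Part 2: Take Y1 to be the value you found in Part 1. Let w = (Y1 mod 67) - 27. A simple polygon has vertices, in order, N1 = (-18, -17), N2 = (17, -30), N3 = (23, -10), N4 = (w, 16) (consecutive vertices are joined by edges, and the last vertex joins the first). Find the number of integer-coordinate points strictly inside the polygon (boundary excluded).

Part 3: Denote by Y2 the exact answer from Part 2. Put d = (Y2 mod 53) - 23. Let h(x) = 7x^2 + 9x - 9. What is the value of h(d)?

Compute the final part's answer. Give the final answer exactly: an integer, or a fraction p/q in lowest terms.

Part 1: squarings mod 862: 269^1=269, 269^2=815, 269^4=485, 269^8=761, 269^16=719, 269^32=623, 269^64=229, 269^128=721, 269^256=55, 269^512=439, 269^1024=495, 269^2048=217, 269^4096=541, 269^8192=463, 269^16384=593, 269^32768=815, 269^65536=485, 269^131072=761, 269^262144=719; 269^483184 = 269^16 * 269^32 * 269^64 * 269^256 * 269^512 * 269^1024 * 269^2048 * 269^4096 * 269^16384 * 269^65536 * 269^131072 * 269^262144 = 455 (mod 862); answer 455
Part 2: Y1 = 455; w = 26; cross terms: (-18*-30 - 17*-17)=829, (17*-10 - 23*-30)=520, (23*16 - 26*-10)=628, (26*-17 - -18*16)=-154; twice the area = |1823| = 1823; area = 1823/2; boundary points = 1 + 2 + 1 + 11 = 15; strictly interior points = area - boundary/2 + 1 = 905; answer 905
Part 3: Y2 = 905; d = -19; 7*(-19)^2 + 9*(-19)^1 - 9 = (2527) + (-171) + (-9) = 2347; answer 2347

2347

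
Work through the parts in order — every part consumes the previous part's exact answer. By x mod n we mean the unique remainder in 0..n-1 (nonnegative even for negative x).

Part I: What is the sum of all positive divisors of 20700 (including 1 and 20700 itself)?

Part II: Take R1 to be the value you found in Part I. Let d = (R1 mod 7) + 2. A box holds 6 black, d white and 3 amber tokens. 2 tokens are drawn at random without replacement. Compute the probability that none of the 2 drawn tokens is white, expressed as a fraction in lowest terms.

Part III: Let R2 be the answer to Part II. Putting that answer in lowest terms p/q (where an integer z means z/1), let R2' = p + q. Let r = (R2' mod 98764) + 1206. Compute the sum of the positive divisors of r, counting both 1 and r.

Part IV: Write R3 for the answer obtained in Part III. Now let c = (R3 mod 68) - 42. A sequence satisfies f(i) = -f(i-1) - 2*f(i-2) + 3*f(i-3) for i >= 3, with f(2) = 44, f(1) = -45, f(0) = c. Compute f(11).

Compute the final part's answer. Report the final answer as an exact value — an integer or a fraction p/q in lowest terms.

18973

Part I: 20700 = 2^2 * 3^2 * 5^2 * 23; sigma = (1 + 2 + 4) * (1 + 3 + 9) * (1 + 5 + 25) * (1 + 23) = 7 * 13 * 31 * 24 = 67704; answer 67704
Part II: R1 = 67704; d = 2; total draws C(11,2) = 55; favorable C(9,2) = 36; P = 36/55; answer 36/55
Part III: R2 = 36/55; threaded value p + q = 91; r = 1297; 1297 is prime, so its only divisors are 1 and 1297; sigma = 1 + 1297 = 1298; answer 1298
Part IV: R3 = 1298; c = -36; f(3) = -1*(44) - 2*(-45) + 3*(-36) = -62; iterating: f(3)=-62, f(4)=-161, f(5)=417, f(6)=-281, f(7)=-1036, f(8)=2849, f(9)=-1620, f(10)=-7186, f(11)=18973; answer 18973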